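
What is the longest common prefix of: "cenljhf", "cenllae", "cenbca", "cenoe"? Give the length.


Words: cenljhf, cenllae, cenbca, cenoe
  Position 0: all 'c' => match
  Position 1: all 'e' => match
  Position 2: all 'n' => match
  Position 3: ('l', 'l', 'b', 'o') => mismatch, stop
LCP = "cen" (length 3)

3


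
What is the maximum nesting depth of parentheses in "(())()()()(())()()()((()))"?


Input: "(())()()()(())()()()((()))"
Tracking depth:
  Position 0 '(': depth becomes 1
  Position 1 '(': depth becomes 2
  Position 2 ')': depth becomes 1
  Position 3 ')': depth becomes 0
  Position 4 '(': depth becomes 1
  Position 5 ')': depth becomes 0
  Position 6 '(': depth becomes 1
  Position 7 ')': depth becomes 0
  Position 8 '(': depth becomes 1
  Position 9 ')': depth becomes 0
  Position 10 '(': depth becomes 1
  Position 11 '(': depth becomes 2
  Position 12 ')': depth becomes 1
  Position 13 ')': depth becomes 0
  Position 14 '(': depth becomes 1
  Position 15 ')': depth becomes 0
  Position 16 '(': depth becomes 1
  Position 17 ')': depth becomes 0
  Position 18 '(': depth becomes 1
  Position 19 ')': depth becomes 0
  Position 20 '(': depth becomes 1
  Position 21 '(': depth becomes 2
  Position 22 '(': depth becomes 3
  Position 23 ')': depth becomes 2
  Position 24 ')': depth becomes 1
  Position 25 ')': depth becomes 0
Maximum depth reached: 3

3


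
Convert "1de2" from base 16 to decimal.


Input: "1de2" in base 16
Positional expansion:
  Digit '1' (value 1) x 16^3 = 4096
  Digit 'd' (value 13) x 16^2 = 3328
  Digit 'e' (value 14) x 16^1 = 224
  Digit '2' (value 2) x 16^0 = 2
Sum = 7650

7650


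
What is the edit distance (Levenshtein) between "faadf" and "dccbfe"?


Computing edit distance: "faadf" -> "dccbfe"
DP table:
           d    c    c    b    f    e
      0    1    2    3    4    5    6
  f   1    1    2    3    4    4    5
  a   2    2    2    3    4    5    5
  a   3    3    3    3    4    5    6
  d   4    3    4    4    4    5    6
  f   5    4    4    5    5    4    5
Edit distance = dp[5][6] = 5

5


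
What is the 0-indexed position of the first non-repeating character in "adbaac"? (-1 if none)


Input: adbaac
Character frequencies:
  'a': 3
  'b': 1
  'c': 1
  'd': 1
Scanning left to right for freq == 1:
  Position 0 ('a'): freq=3, skip
  Position 1 ('d'): unique! => answer = 1

1


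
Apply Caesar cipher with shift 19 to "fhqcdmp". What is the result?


Caesar cipher: shift "fhqcdmp" by 19
  'f' (pos 5) + 19 = pos 24 = 'y'
  'h' (pos 7) + 19 = pos 0 = 'a'
  'q' (pos 16) + 19 = pos 9 = 'j'
  'c' (pos 2) + 19 = pos 21 = 'v'
  'd' (pos 3) + 19 = pos 22 = 'w'
  'm' (pos 12) + 19 = pos 5 = 'f'
  'p' (pos 15) + 19 = pos 8 = 'i'
Result: yajvwfi

yajvwfi


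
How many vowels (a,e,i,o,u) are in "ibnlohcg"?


Input: ibnlohcg
Checking each character:
  'i' at position 0: vowel (running total: 1)
  'b' at position 1: consonant
  'n' at position 2: consonant
  'l' at position 3: consonant
  'o' at position 4: vowel (running total: 2)
  'h' at position 5: consonant
  'c' at position 6: consonant
  'g' at position 7: consonant
Total vowels: 2

2


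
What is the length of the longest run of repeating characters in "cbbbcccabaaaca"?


Input: "cbbbcccabaaaca"
Scanning for longest run:
  Position 1 ('b'): new char, reset run to 1
  Position 2 ('b'): continues run of 'b', length=2
  Position 3 ('b'): continues run of 'b', length=3
  Position 4 ('c'): new char, reset run to 1
  Position 5 ('c'): continues run of 'c', length=2
  Position 6 ('c'): continues run of 'c', length=3
  Position 7 ('a'): new char, reset run to 1
  Position 8 ('b'): new char, reset run to 1
  Position 9 ('a'): new char, reset run to 1
  Position 10 ('a'): continues run of 'a', length=2
  Position 11 ('a'): continues run of 'a', length=3
  Position 12 ('c'): new char, reset run to 1
  Position 13 ('a'): new char, reset run to 1
Longest run: 'b' with length 3

3


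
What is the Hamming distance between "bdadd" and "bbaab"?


Comparing "bdadd" and "bbaab" position by position:
  Position 0: 'b' vs 'b' => same
  Position 1: 'd' vs 'b' => differ
  Position 2: 'a' vs 'a' => same
  Position 3: 'd' vs 'a' => differ
  Position 4: 'd' vs 'b' => differ
Total differences (Hamming distance): 3

3


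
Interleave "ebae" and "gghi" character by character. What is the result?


Interleaving "ebae" and "gghi":
  Position 0: 'e' from first, 'g' from second => "eg"
  Position 1: 'b' from first, 'g' from second => "bg"
  Position 2: 'a' from first, 'h' from second => "ah"
  Position 3: 'e' from first, 'i' from second => "ei"
Result: egbgahei

egbgahei


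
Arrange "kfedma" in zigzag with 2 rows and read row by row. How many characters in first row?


Zigzag "kfedma" into 2 rows:
Placing characters:
  'k' => row 0
  'f' => row 1
  'e' => row 0
  'd' => row 1
  'm' => row 0
  'a' => row 1
Rows:
  Row 0: "kem"
  Row 1: "fda"
First row length: 3

3


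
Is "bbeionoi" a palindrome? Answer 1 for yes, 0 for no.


Input: bbeionoi
Reversed: ionoiebb
  Compare pos 0 ('b') with pos 7 ('i'): MISMATCH
  Compare pos 1 ('b') with pos 6 ('o'): MISMATCH
  Compare pos 2 ('e') with pos 5 ('n'): MISMATCH
  Compare pos 3 ('i') with pos 4 ('o'): MISMATCH
Result: not a palindrome

0


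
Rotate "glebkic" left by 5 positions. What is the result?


Input: "glebkic", rotate left by 5
First 5 characters: "glebk"
Remaining characters: "ic"
Concatenate remaining + first: "ic" + "glebk" = "icglebk"

icglebk


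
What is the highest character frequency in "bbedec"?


Input: bbedec
Character counts:
  'b': 2
  'c': 1
  'd': 1
  'e': 2
Maximum frequency: 2

2


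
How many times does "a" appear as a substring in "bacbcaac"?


Searching for "a" in "bacbcaac"
Scanning each position:
  Position 0: "b" => no
  Position 1: "a" => MATCH
  Position 2: "c" => no
  Position 3: "b" => no
  Position 4: "c" => no
  Position 5: "a" => MATCH
  Position 6: "a" => MATCH
  Position 7: "c" => no
Total occurrences: 3

3


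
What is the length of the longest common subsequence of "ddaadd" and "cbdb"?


LCS of "ddaadd" and "cbdb"
DP table:
           c    b    d    b
      0    0    0    0    0
  d   0    0    0    1    1
  d   0    0    0    1    1
  a   0    0    0    1    1
  a   0    0    0    1    1
  d   0    0    0    1    1
  d   0    0    0    1    1
LCS length = dp[6][4] = 1

1


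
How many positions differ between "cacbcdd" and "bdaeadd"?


Comparing "cacbcdd" and "bdaeadd" position by position:
  Position 0: 'c' vs 'b' => DIFFER
  Position 1: 'a' vs 'd' => DIFFER
  Position 2: 'c' vs 'a' => DIFFER
  Position 3: 'b' vs 'e' => DIFFER
  Position 4: 'c' vs 'a' => DIFFER
  Position 5: 'd' vs 'd' => same
  Position 6: 'd' vs 'd' => same
Positions that differ: 5

5


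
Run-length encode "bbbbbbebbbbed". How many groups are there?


Input: bbbbbbebbbbed
Scanning for consecutive runs:
  Group 1: 'b' x 6 (positions 0-5)
  Group 2: 'e' x 1 (positions 6-6)
  Group 3: 'b' x 4 (positions 7-10)
  Group 4: 'e' x 1 (positions 11-11)
  Group 5: 'd' x 1 (positions 12-12)
Total groups: 5

5


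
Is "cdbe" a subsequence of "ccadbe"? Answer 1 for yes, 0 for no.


Check if "cdbe" is a subsequence of "ccadbe"
Greedy scan:
  Position 0 ('c'): matches sub[0] = 'c'
  Position 1 ('c'): no match needed
  Position 2 ('a'): no match needed
  Position 3 ('d'): matches sub[1] = 'd'
  Position 4 ('b'): matches sub[2] = 'b'
  Position 5 ('e'): matches sub[3] = 'e'
All 4 characters matched => is a subsequence

1


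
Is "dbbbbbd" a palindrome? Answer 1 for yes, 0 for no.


Input: dbbbbbd
Reversed: dbbbbbd
  Compare pos 0 ('d') with pos 6 ('d'): match
  Compare pos 1 ('b') with pos 5 ('b'): match
  Compare pos 2 ('b') with pos 4 ('b'): match
Result: palindrome

1


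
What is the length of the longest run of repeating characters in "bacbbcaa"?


Input: "bacbbcaa"
Scanning for longest run:
  Position 1 ('a'): new char, reset run to 1
  Position 2 ('c'): new char, reset run to 1
  Position 3 ('b'): new char, reset run to 1
  Position 4 ('b'): continues run of 'b', length=2
  Position 5 ('c'): new char, reset run to 1
  Position 6 ('a'): new char, reset run to 1
  Position 7 ('a'): continues run of 'a', length=2
Longest run: 'b' with length 2

2


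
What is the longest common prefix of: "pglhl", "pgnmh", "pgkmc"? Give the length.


Words: pglhl, pgnmh, pgkmc
  Position 0: all 'p' => match
  Position 1: all 'g' => match
  Position 2: ('l', 'n', 'k') => mismatch, stop
LCP = "pg" (length 2)

2


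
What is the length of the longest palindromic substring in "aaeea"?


Input: "aaeea"
Checking substrings for palindromes:
  [1:5] "aeea" (len 4) => palindrome
  [0:2] "aa" (len 2) => palindrome
  [2:4] "ee" (len 2) => palindrome
Longest palindromic substring: "aeea" with length 4

4


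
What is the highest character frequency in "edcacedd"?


Input: edcacedd
Character counts:
  'a': 1
  'c': 2
  'd': 3
  'e': 2
Maximum frequency: 3

3


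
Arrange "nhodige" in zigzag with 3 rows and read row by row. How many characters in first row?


Zigzag "nhodige" into 3 rows:
Placing characters:
  'n' => row 0
  'h' => row 1
  'o' => row 2
  'd' => row 1
  'i' => row 0
  'g' => row 1
  'e' => row 2
Rows:
  Row 0: "ni"
  Row 1: "hdg"
  Row 2: "oe"
First row length: 2

2


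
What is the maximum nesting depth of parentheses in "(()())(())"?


Input: "(()())(())"
Tracking depth:
  Position 0 '(': depth becomes 1
  Position 1 '(': depth becomes 2
  Position 2 ')': depth becomes 1
  Position 3 '(': depth becomes 2
  Position 4 ')': depth becomes 1
  Position 5 ')': depth becomes 0
  Position 6 '(': depth becomes 1
  Position 7 '(': depth becomes 2
  Position 8 ')': depth becomes 1
  Position 9 ')': depth becomes 0
Maximum depth reached: 2

2


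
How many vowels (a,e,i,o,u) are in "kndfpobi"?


Input: kndfpobi
Checking each character:
  'k' at position 0: consonant
  'n' at position 1: consonant
  'd' at position 2: consonant
  'f' at position 3: consonant
  'p' at position 4: consonant
  'o' at position 5: vowel (running total: 1)
  'b' at position 6: consonant
  'i' at position 7: vowel (running total: 2)
Total vowels: 2

2


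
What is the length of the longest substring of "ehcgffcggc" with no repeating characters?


Input: "ehcgffcggc"
Sliding window (track last position of each char):
  Position 0 ('e'): window [0,0] length 1 -- new best
  Position 1 ('h'): window [0,1] length 2 -- new best
  Position 2 ('c'): window [0,2] length 3 -- new best
  Position 3 ('g'): window [0,3] length 4 -- new best
  Position 4 ('f'): window [0,4] length 5 -- new best
  Position 5 ('f'): repeat (last at 4), move window start to 5
  Position 5 ('f'): window [5,5] length 1
  Position 6 ('c'): window [5,6] length 2
  Position 7 ('g'): window [5,7] length 3
  Position 8 ('g'): repeat (last at 7), move window start to 8
  Position 8 ('g'): window [8,8] length 1
  Position 9 ('c'): window [8,9] length 2
Longest substring with no repeats: "ehcgf" with length 5

5


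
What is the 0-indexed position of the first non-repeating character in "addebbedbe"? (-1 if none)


Input: addebbedbe
Character frequencies:
  'a': 1
  'b': 3
  'd': 3
  'e': 3
Scanning left to right for freq == 1:
  Position 0 ('a'): unique! => answer = 0

0


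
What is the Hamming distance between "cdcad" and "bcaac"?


Comparing "cdcad" and "bcaac" position by position:
  Position 0: 'c' vs 'b' => differ
  Position 1: 'd' vs 'c' => differ
  Position 2: 'c' vs 'a' => differ
  Position 3: 'a' vs 'a' => same
  Position 4: 'd' vs 'c' => differ
Total differences (Hamming distance): 4

4


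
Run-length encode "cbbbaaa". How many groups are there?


Input: cbbbaaa
Scanning for consecutive runs:
  Group 1: 'c' x 1 (positions 0-0)
  Group 2: 'b' x 3 (positions 1-3)
  Group 3: 'a' x 3 (positions 4-6)
Total groups: 3

3


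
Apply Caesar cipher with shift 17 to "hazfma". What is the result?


Caesar cipher: shift "hazfma" by 17
  'h' (pos 7) + 17 = pos 24 = 'y'
  'a' (pos 0) + 17 = pos 17 = 'r'
  'z' (pos 25) + 17 = pos 16 = 'q'
  'f' (pos 5) + 17 = pos 22 = 'w'
  'm' (pos 12) + 17 = pos 3 = 'd'
  'a' (pos 0) + 17 = pos 17 = 'r'
Result: yrqwdr

yrqwdr


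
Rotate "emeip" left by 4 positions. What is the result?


Input: "emeip", rotate left by 4
First 4 characters: "emei"
Remaining characters: "p"
Concatenate remaining + first: "p" + "emei" = "pemei"

pemei


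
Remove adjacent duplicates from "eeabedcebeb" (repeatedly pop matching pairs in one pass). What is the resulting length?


Input: eeabedcebeb
Stack-based adjacent duplicate removal:
  Read 'e': push. Stack: e
  Read 'e': matches stack top 'e' => pop. Stack: (empty)
  Read 'a': push. Stack: a
  Read 'b': push. Stack: ab
  Read 'e': push. Stack: abe
  Read 'd': push. Stack: abed
  Read 'c': push. Stack: abedc
  Read 'e': push. Stack: abedce
  Read 'b': push. Stack: abedceb
  Read 'e': push. Stack: abedcebe
  Read 'b': push. Stack: abedcebeb
Final stack: "abedcebeb" (length 9)

9


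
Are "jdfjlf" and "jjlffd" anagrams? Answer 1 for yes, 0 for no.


Strings: "jdfjlf", "jjlffd"
Sorted first:  dffjjl
Sorted second: dffjjl
Sorted forms match => anagrams

1


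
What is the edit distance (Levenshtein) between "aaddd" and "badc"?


Computing edit distance: "aaddd" -> "badc"
DP table:
           b    a    d    c
      0    1    2    3    4
  a   1    1    1    2    3
  a   2    2    1    2    3
  d   3    3    2    1    2
  d   4    4    3    2    2
  d   5    5    4    3    3
Edit distance = dp[5][4] = 3

3


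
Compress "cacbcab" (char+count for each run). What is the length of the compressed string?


Input: cacbcab
Runs:
  'c' x 1 => "c1"
  'a' x 1 => "a1"
  'c' x 1 => "c1"
  'b' x 1 => "b1"
  'c' x 1 => "c1"
  'a' x 1 => "a1"
  'b' x 1 => "b1"
Compressed: "c1a1c1b1c1a1b1"
Compressed length: 14

14


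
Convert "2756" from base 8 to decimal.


Input: "2756" in base 8
Positional expansion:
  Digit '2' (value 2) x 8^3 = 1024
  Digit '7' (value 7) x 8^2 = 448
  Digit '5' (value 5) x 8^1 = 40
  Digit '6' (value 6) x 8^0 = 6
Sum = 1518

1518


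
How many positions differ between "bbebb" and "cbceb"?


Comparing "bbebb" and "cbceb" position by position:
  Position 0: 'b' vs 'c' => DIFFER
  Position 1: 'b' vs 'b' => same
  Position 2: 'e' vs 'c' => DIFFER
  Position 3: 'b' vs 'e' => DIFFER
  Position 4: 'b' vs 'b' => same
Positions that differ: 3

3


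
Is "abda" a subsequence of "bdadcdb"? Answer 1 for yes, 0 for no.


Check if "abda" is a subsequence of "bdadcdb"
Greedy scan:
  Position 0 ('b'): no match needed
  Position 1 ('d'): no match needed
  Position 2 ('a'): matches sub[0] = 'a'
  Position 3 ('d'): no match needed
  Position 4 ('c'): no match needed
  Position 5 ('d'): no match needed
  Position 6 ('b'): matches sub[1] = 'b'
Only matched 2/4 characters => not a subsequence

0


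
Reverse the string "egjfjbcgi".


Input: egjfjbcgi
Reading characters right to left:
  Position 8: 'i'
  Position 7: 'g'
  Position 6: 'c'
  Position 5: 'b'
  Position 4: 'j'
  Position 3: 'f'
  Position 2: 'j'
  Position 1: 'g'
  Position 0: 'e'
Reversed: igcbjfjge

igcbjfjge


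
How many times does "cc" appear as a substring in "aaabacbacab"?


Searching for "cc" in "aaabacbacab"
Scanning each position:
  Position 0: "aa" => no
  Position 1: "aa" => no
  Position 2: "ab" => no
  Position 3: "ba" => no
  Position 4: "ac" => no
  Position 5: "cb" => no
  Position 6: "ba" => no
  Position 7: "ac" => no
  Position 8: "ca" => no
  Position 9: "ab" => no
Total occurrences: 0

0


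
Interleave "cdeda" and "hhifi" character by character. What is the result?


Interleaving "cdeda" and "hhifi":
  Position 0: 'c' from first, 'h' from second => "ch"
  Position 1: 'd' from first, 'h' from second => "dh"
  Position 2: 'e' from first, 'i' from second => "ei"
  Position 3: 'd' from first, 'f' from second => "df"
  Position 4: 'a' from first, 'i' from second => "ai"
Result: chdheidfai

chdheidfai


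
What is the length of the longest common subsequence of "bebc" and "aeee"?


LCS of "bebc" and "aeee"
DP table:
           a    e    e    e
      0    0    0    0    0
  b   0    0    0    0    0
  e   0    0    1    1    1
  b   0    0    1    1    1
  c   0    0    1    1    1
LCS length = dp[4][4] = 1

1


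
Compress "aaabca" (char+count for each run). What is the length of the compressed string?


Input: aaabca
Runs:
  'a' x 3 => "a3"
  'b' x 1 => "b1"
  'c' x 1 => "c1"
  'a' x 1 => "a1"
Compressed: "a3b1c1a1"
Compressed length: 8

8


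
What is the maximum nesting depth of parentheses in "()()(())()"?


Input: "()()(())()"
Tracking depth:
  Position 0 '(': depth becomes 1
  Position 1 ')': depth becomes 0
  Position 2 '(': depth becomes 1
  Position 3 ')': depth becomes 0
  Position 4 '(': depth becomes 1
  Position 5 '(': depth becomes 2
  Position 6 ')': depth becomes 1
  Position 7 ')': depth becomes 0
  Position 8 '(': depth becomes 1
  Position 9 ')': depth becomes 0
Maximum depth reached: 2

2


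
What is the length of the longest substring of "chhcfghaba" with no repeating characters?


Input: "chhcfghaba"
Sliding window (track last position of each char):
  Position 0 ('c'): window [0,0] length 1 -- new best
  Position 1 ('h'): window [0,1] length 2 -- new best
  Position 2 ('h'): repeat (last at 1), move window start to 2
  Position 2 ('h'): window [2,2] length 1
  Position 3 ('c'): window [2,3] length 2
  Position 4 ('f'): window [2,4] length 3 -- new best
  Position 5 ('g'): window [2,5] length 4 -- new best
  Position 6 ('h'): repeat (last at 2), move window start to 3
  Position 6 ('h'): window [3,6] length 4
  Position 7 ('a'): window [3,7] length 5 -- new best
  Position 8 ('b'): window [3,8] length 6 -- new best
  Position 9 ('a'): repeat (last at 7), move window start to 8
  Position 9 ('a'): window [8,9] length 2
Longest substring with no repeats: "cfghab" with length 6

6


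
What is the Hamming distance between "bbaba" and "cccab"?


Comparing "bbaba" and "cccab" position by position:
  Position 0: 'b' vs 'c' => differ
  Position 1: 'b' vs 'c' => differ
  Position 2: 'a' vs 'c' => differ
  Position 3: 'b' vs 'a' => differ
  Position 4: 'a' vs 'b' => differ
Total differences (Hamming distance): 5

5


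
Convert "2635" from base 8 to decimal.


Input: "2635" in base 8
Positional expansion:
  Digit '2' (value 2) x 8^3 = 1024
  Digit '6' (value 6) x 8^2 = 384
  Digit '3' (value 3) x 8^1 = 24
  Digit '5' (value 5) x 8^0 = 5
Sum = 1437

1437


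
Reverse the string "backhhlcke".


Input: backhhlcke
Reading characters right to left:
  Position 9: 'e'
  Position 8: 'k'
  Position 7: 'c'
  Position 6: 'l'
  Position 5: 'h'
  Position 4: 'h'
  Position 3: 'k'
  Position 2: 'c'
  Position 1: 'a'
  Position 0: 'b'
Reversed: ekclhhkcab

ekclhhkcab


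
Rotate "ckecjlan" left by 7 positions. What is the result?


Input: "ckecjlan", rotate left by 7
First 7 characters: "ckecjla"
Remaining characters: "n"
Concatenate remaining + first: "n" + "ckecjla" = "nckecjla"

nckecjla


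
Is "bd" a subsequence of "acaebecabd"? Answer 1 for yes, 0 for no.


Check if "bd" is a subsequence of "acaebecabd"
Greedy scan:
  Position 0 ('a'): no match needed
  Position 1 ('c'): no match needed
  Position 2 ('a'): no match needed
  Position 3 ('e'): no match needed
  Position 4 ('b'): matches sub[0] = 'b'
  Position 5 ('e'): no match needed
  Position 6 ('c'): no match needed
  Position 7 ('a'): no match needed
  Position 8 ('b'): no match needed
  Position 9 ('d'): matches sub[1] = 'd'
All 2 characters matched => is a subsequence

1


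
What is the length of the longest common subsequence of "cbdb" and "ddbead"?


LCS of "cbdb" and "ddbead"
DP table:
           d    d    b    e    a    d
      0    0    0    0    0    0    0
  c   0    0    0    0    0    0    0
  b   0    0    0    1    1    1    1
  d   0    1    1    1    1    1    2
  b   0    1    1    2    2    2    2
LCS length = dp[4][6] = 2

2


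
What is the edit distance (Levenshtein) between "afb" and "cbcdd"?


Computing edit distance: "afb" -> "cbcdd"
DP table:
           c    b    c    d    d
      0    1    2    3    4    5
  a   1    1    2    3    4    5
  f   2    2    2    3    4    5
  b   3    3    2    3    4    5
Edit distance = dp[3][5] = 5

5


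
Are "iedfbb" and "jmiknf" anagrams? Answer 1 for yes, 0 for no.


Strings: "iedfbb", "jmiknf"
Sorted first:  bbdefi
Sorted second: fijkmn
Differ at position 0: 'b' vs 'f' => not anagrams

0


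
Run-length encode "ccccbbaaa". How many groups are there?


Input: ccccbbaaa
Scanning for consecutive runs:
  Group 1: 'c' x 4 (positions 0-3)
  Group 2: 'b' x 2 (positions 4-5)
  Group 3: 'a' x 3 (positions 6-8)
Total groups: 3

3


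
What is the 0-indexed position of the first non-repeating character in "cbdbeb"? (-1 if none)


Input: cbdbeb
Character frequencies:
  'b': 3
  'c': 1
  'd': 1
  'e': 1
Scanning left to right for freq == 1:
  Position 0 ('c'): unique! => answer = 0

0


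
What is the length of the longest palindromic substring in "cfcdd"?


Input: "cfcdd"
Checking substrings for palindromes:
  [0:3] "cfc" (len 3) => palindrome
  [3:5] "dd" (len 2) => palindrome
Longest palindromic substring: "cfc" with length 3

3


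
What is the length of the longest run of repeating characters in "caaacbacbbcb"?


Input: "caaacbacbbcb"
Scanning for longest run:
  Position 1 ('a'): new char, reset run to 1
  Position 2 ('a'): continues run of 'a', length=2
  Position 3 ('a'): continues run of 'a', length=3
  Position 4 ('c'): new char, reset run to 1
  Position 5 ('b'): new char, reset run to 1
  Position 6 ('a'): new char, reset run to 1
  Position 7 ('c'): new char, reset run to 1
  Position 8 ('b'): new char, reset run to 1
  Position 9 ('b'): continues run of 'b', length=2
  Position 10 ('c'): new char, reset run to 1
  Position 11 ('b'): new char, reset run to 1
Longest run: 'a' with length 3

3


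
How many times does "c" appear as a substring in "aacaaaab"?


Searching for "c" in "aacaaaab"
Scanning each position:
  Position 0: "a" => no
  Position 1: "a" => no
  Position 2: "c" => MATCH
  Position 3: "a" => no
  Position 4: "a" => no
  Position 5: "a" => no
  Position 6: "a" => no
  Position 7: "b" => no
Total occurrences: 1

1


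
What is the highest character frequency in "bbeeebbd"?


Input: bbeeebbd
Character counts:
  'b': 4
  'd': 1
  'e': 3
Maximum frequency: 4

4


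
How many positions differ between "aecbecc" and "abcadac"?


Comparing "aecbecc" and "abcadac" position by position:
  Position 0: 'a' vs 'a' => same
  Position 1: 'e' vs 'b' => DIFFER
  Position 2: 'c' vs 'c' => same
  Position 3: 'b' vs 'a' => DIFFER
  Position 4: 'e' vs 'd' => DIFFER
  Position 5: 'c' vs 'a' => DIFFER
  Position 6: 'c' vs 'c' => same
Positions that differ: 4

4


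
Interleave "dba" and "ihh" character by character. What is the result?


Interleaving "dba" and "ihh":
  Position 0: 'd' from first, 'i' from second => "di"
  Position 1: 'b' from first, 'h' from second => "bh"
  Position 2: 'a' from first, 'h' from second => "ah"
Result: dibhah

dibhah


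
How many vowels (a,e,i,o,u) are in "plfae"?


Input: plfae
Checking each character:
  'p' at position 0: consonant
  'l' at position 1: consonant
  'f' at position 2: consonant
  'a' at position 3: vowel (running total: 1)
  'e' at position 4: vowel (running total: 2)
Total vowels: 2

2


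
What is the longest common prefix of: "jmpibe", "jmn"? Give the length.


Words: jmpibe, jmn
  Position 0: all 'j' => match
  Position 1: all 'm' => match
  Position 2: ('p', 'n') => mismatch, stop
LCP = "jm" (length 2)

2


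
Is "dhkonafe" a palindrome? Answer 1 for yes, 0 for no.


Input: dhkonafe
Reversed: efanokhd
  Compare pos 0 ('d') with pos 7 ('e'): MISMATCH
  Compare pos 1 ('h') with pos 6 ('f'): MISMATCH
  Compare pos 2 ('k') with pos 5 ('a'): MISMATCH
  Compare pos 3 ('o') with pos 4 ('n'): MISMATCH
Result: not a palindrome

0


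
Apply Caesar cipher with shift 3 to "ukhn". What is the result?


Caesar cipher: shift "ukhn" by 3
  'u' (pos 20) + 3 = pos 23 = 'x'
  'k' (pos 10) + 3 = pos 13 = 'n'
  'h' (pos 7) + 3 = pos 10 = 'k'
  'n' (pos 13) + 3 = pos 16 = 'q'
Result: xnkq

xnkq


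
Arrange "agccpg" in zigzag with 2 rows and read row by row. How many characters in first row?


Zigzag "agccpg" into 2 rows:
Placing characters:
  'a' => row 0
  'g' => row 1
  'c' => row 0
  'c' => row 1
  'p' => row 0
  'g' => row 1
Rows:
  Row 0: "acp"
  Row 1: "gcg"
First row length: 3

3


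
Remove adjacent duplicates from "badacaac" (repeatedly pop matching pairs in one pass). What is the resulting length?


Input: badacaac
Stack-based adjacent duplicate removal:
  Read 'b': push. Stack: b
  Read 'a': push. Stack: ba
  Read 'd': push. Stack: bad
  Read 'a': push. Stack: bada
  Read 'c': push. Stack: badac
  Read 'a': push. Stack: badaca
  Read 'a': matches stack top 'a' => pop. Stack: badac
  Read 'c': matches stack top 'c' => pop. Stack: bada
Final stack: "bada" (length 4)

4


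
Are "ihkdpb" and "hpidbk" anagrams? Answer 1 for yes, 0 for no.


Strings: "ihkdpb", "hpidbk"
Sorted first:  bdhikp
Sorted second: bdhikp
Sorted forms match => anagrams

1


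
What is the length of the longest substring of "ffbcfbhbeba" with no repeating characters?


Input: "ffbcfbhbeba"
Sliding window (track last position of each char):
  Position 0 ('f'): window [0,0] length 1 -- new best
  Position 1 ('f'): repeat (last at 0), move window start to 1
  Position 1 ('f'): window [1,1] length 1
  Position 2 ('b'): window [1,2] length 2 -- new best
  Position 3 ('c'): window [1,3] length 3 -- new best
  Position 4 ('f'): repeat (last at 1), move window start to 2
  Position 4 ('f'): window [2,4] length 3
  Position 5 ('b'): repeat (last at 2), move window start to 3
  Position 5 ('b'): window [3,5] length 3
  Position 6 ('h'): window [3,6] length 4 -- new best
  Position 7 ('b'): repeat (last at 5), move window start to 6
  Position 7 ('b'): window [6,7] length 2
  Position 8 ('e'): window [6,8] length 3
  Position 9 ('b'): repeat (last at 7), move window start to 8
  Position 9 ('b'): window [8,9] length 2
  Position 10 ('a'): window [8,10] length 3
Longest substring with no repeats: "cfbh" with length 4

4


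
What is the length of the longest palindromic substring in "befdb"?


Input: "befdb"
Checking substrings for palindromes:
  No multi-char palindromic substrings found
Longest palindromic substring: "b" with length 1

1


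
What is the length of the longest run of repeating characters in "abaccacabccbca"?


Input: "abaccacabccbca"
Scanning for longest run:
  Position 1 ('b'): new char, reset run to 1
  Position 2 ('a'): new char, reset run to 1
  Position 3 ('c'): new char, reset run to 1
  Position 4 ('c'): continues run of 'c', length=2
  Position 5 ('a'): new char, reset run to 1
  Position 6 ('c'): new char, reset run to 1
  Position 7 ('a'): new char, reset run to 1
  Position 8 ('b'): new char, reset run to 1
  Position 9 ('c'): new char, reset run to 1
  Position 10 ('c'): continues run of 'c', length=2
  Position 11 ('b'): new char, reset run to 1
  Position 12 ('c'): new char, reset run to 1
  Position 13 ('a'): new char, reset run to 1
Longest run: 'c' with length 2

2


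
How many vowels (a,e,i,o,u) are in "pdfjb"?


Input: pdfjb
Checking each character:
  'p' at position 0: consonant
  'd' at position 1: consonant
  'f' at position 2: consonant
  'j' at position 3: consonant
  'b' at position 4: consonant
Total vowels: 0

0


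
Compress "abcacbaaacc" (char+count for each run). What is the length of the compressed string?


Input: abcacbaaacc
Runs:
  'a' x 1 => "a1"
  'b' x 1 => "b1"
  'c' x 1 => "c1"
  'a' x 1 => "a1"
  'c' x 1 => "c1"
  'b' x 1 => "b1"
  'a' x 3 => "a3"
  'c' x 2 => "c2"
Compressed: "a1b1c1a1c1b1a3c2"
Compressed length: 16

16


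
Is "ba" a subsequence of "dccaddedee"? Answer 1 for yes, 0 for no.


Check if "ba" is a subsequence of "dccaddedee"
Greedy scan:
  Position 0 ('d'): no match needed
  Position 1 ('c'): no match needed
  Position 2 ('c'): no match needed
  Position 3 ('a'): no match needed
  Position 4 ('d'): no match needed
  Position 5 ('d'): no match needed
  Position 6 ('e'): no match needed
  Position 7 ('d'): no match needed
  Position 8 ('e'): no match needed
  Position 9 ('e'): no match needed
Only matched 0/2 characters => not a subsequence

0


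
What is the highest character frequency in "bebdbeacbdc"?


Input: bebdbeacbdc
Character counts:
  'a': 1
  'b': 4
  'c': 2
  'd': 2
  'e': 2
Maximum frequency: 4

4


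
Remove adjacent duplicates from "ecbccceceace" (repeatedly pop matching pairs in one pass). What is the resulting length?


Input: ecbccceceace
Stack-based adjacent duplicate removal:
  Read 'e': push. Stack: e
  Read 'c': push. Stack: ec
  Read 'b': push. Stack: ecb
  Read 'c': push. Stack: ecbc
  Read 'c': matches stack top 'c' => pop. Stack: ecb
  Read 'c': push. Stack: ecbc
  Read 'e': push. Stack: ecbce
  Read 'c': push. Stack: ecbcec
  Read 'e': push. Stack: ecbcece
  Read 'a': push. Stack: ecbcecea
  Read 'c': push. Stack: ecbceceac
  Read 'e': push. Stack: ecbceceace
Final stack: "ecbceceace" (length 10)

10


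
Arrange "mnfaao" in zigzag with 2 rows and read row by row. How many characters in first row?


Zigzag "mnfaao" into 2 rows:
Placing characters:
  'm' => row 0
  'n' => row 1
  'f' => row 0
  'a' => row 1
  'a' => row 0
  'o' => row 1
Rows:
  Row 0: "mfa"
  Row 1: "nao"
First row length: 3

3


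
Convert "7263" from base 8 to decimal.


Input: "7263" in base 8
Positional expansion:
  Digit '7' (value 7) x 8^3 = 3584
  Digit '2' (value 2) x 8^2 = 128
  Digit '6' (value 6) x 8^1 = 48
  Digit '3' (value 3) x 8^0 = 3
Sum = 3763

3763


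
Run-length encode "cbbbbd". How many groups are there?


Input: cbbbbd
Scanning for consecutive runs:
  Group 1: 'c' x 1 (positions 0-0)
  Group 2: 'b' x 4 (positions 1-4)
  Group 3: 'd' x 1 (positions 5-5)
Total groups: 3

3


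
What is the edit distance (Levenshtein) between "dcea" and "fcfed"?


Computing edit distance: "dcea" -> "fcfed"
DP table:
           f    c    f    e    d
      0    1    2    3    4    5
  d   1    1    2    3    4    4
  c   2    2    1    2    3    4
  e   3    3    2    2    2    3
  a   4    4    3    3    3    3
Edit distance = dp[4][5] = 3

3


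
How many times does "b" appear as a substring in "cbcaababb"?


Searching for "b" in "cbcaababb"
Scanning each position:
  Position 0: "c" => no
  Position 1: "b" => MATCH
  Position 2: "c" => no
  Position 3: "a" => no
  Position 4: "a" => no
  Position 5: "b" => MATCH
  Position 6: "a" => no
  Position 7: "b" => MATCH
  Position 8: "b" => MATCH
Total occurrences: 4

4


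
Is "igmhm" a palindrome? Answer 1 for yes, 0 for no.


Input: igmhm
Reversed: mhmgi
  Compare pos 0 ('i') with pos 4 ('m'): MISMATCH
  Compare pos 1 ('g') with pos 3 ('h'): MISMATCH
Result: not a palindrome

0


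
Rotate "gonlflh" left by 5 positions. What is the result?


Input: "gonlflh", rotate left by 5
First 5 characters: "gonlf"
Remaining characters: "lh"
Concatenate remaining + first: "lh" + "gonlf" = "lhgonlf"

lhgonlf


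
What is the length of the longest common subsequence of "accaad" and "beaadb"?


LCS of "accaad" and "beaadb"
DP table:
           b    e    a    a    d    b
      0    0    0    0    0    0    0
  a   0    0    0    1    1    1    1
  c   0    0    0    1    1    1    1
  c   0    0    0    1    1    1    1
  a   0    0    0    1    2    2    2
  a   0    0    0    1    2    2    2
  d   0    0    0    1    2    3    3
LCS length = dp[6][6] = 3

3


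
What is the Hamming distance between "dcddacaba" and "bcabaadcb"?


Comparing "dcddacaba" and "bcabaadcb" position by position:
  Position 0: 'd' vs 'b' => differ
  Position 1: 'c' vs 'c' => same
  Position 2: 'd' vs 'a' => differ
  Position 3: 'd' vs 'b' => differ
  Position 4: 'a' vs 'a' => same
  Position 5: 'c' vs 'a' => differ
  Position 6: 'a' vs 'd' => differ
  Position 7: 'b' vs 'c' => differ
  Position 8: 'a' vs 'b' => differ
Total differences (Hamming distance): 7

7


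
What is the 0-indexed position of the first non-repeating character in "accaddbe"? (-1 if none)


Input: accaddbe
Character frequencies:
  'a': 2
  'b': 1
  'c': 2
  'd': 2
  'e': 1
Scanning left to right for freq == 1:
  Position 0 ('a'): freq=2, skip
  Position 1 ('c'): freq=2, skip
  Position 2 ('c'): freq=2, skip
  Position 3 ('a'): freq=2, skip
  Position 4 ('d'): freq=2, skip
  Position 5 ('d'): freq=2, skip
  Position 6 ('b'): unique! => answer = 6

6


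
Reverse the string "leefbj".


Input: leefbj
Reading characters right to left:
  Position 5: 'j'
  Position 4: 'b'
  Position 3: 'f'
  Position 2: 'e'
  Position 1: 'e'
  Position 0: 'l'
Reversed: jbfeel

jbfeel


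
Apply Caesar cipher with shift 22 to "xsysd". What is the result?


Caesar cipher: shift "xsysd" by 22
  'x' (pos 23) + 22 = pos 19 = 't'
  's' (pos 18) + 22 = pos 14 = 'o'
  'y' (pos 24) + 22 = pos 20 = 'u'
  's' (pos 18) + 22 = pos 14 = 'o'
  'd' (pos 3) + 22 = pos 25 = 'z'
Result: touoz

touoz


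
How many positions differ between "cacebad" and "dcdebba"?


Comparing "cacebad" and "dcdebba" position by position:
  Position 0: 'c' vs 'd' => DIFFER
  Position 1: 'a' vs 'c' => DIFFER
  Position 2: 'c' vs 'd' => DIFFER
  Position 3: 'e' vs 'e' => same
  Position 4: 'b' vs 'b' => same
  Position 5: 'a' vs 'b' => DIFFER
  Position 6: 'd' vs 'a' => DIFFER
Positions that differ: 5

5


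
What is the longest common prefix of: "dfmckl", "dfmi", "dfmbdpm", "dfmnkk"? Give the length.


Words: dfmckl, dfmi, dfmbdpm, dfmnkk
  Position 0: all 'd' => match
  Position 1: all 'f' => match
  Position 2: all 'm' => match
  Position 3: ('c', 'i', 'b', 'n') => mismatch, stop
LCP = "dfm" (length 3)

3


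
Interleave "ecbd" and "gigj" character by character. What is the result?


Interleaving "ecbd" and "gigj":
  Position 0: 'e' from first, 'g' from second => "eg"
  Position 1: 'c' from first, 'i' from second => "ci"
  Position 2: 'b' from first, 'g' from second => "bg"
  Position 3: 'd' from first, 'j' from second => "dj"
Result: egcibgdj

egcibgdj


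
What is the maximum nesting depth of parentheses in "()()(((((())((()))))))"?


Input: "()()(((((())((()))))))"
Tracking depth:
  Position 0 '(': depth becomes 1
  Position 1 ')': depth becomes 0
  Position 2 '(': depth becomes 1
  Position 3 ')': depth becomes 0
  Position 4 '(': depth becomes 1
  Position 5 '(': depth becomes 2
  Position 6 '(': depth becomes 3
  Position 7 '(': depth becomes 4
  Position 8 '(': depth becomes 5
  Position 9 '(': depth becomes 6
  Position 10 ')': depth becomes 5
  Position 11 ')': depth becomes 4
  Position 12 '(': depth becomes 5
  Position 13 '(': depth becomes 6
  Position 14 '(': depth becomes 7
  Position 15 ')': depth becomes 6
  Position 16 ')': depth becomes 5
  Position 17 ')': depth becomes 4
  Position 18 ')': depth becomes 3
  Position 19 ')': depth becomes 2
  Position 20 ')': depth becomes 1
  Position 21 ')': depth becomes 0
Maximum depth reached: 7

7


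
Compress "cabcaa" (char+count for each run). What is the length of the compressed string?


Input: cabcaa
Runs:
  'c' x 1 => "c1"
  'a' x 1 => "a1"
  'b' x 1 => "b1"
  'c' x 1 => "c1"
  'a' x 2 => "a2"
Compressed: "c1a1b1c1a2"
Compressed length: 10

10


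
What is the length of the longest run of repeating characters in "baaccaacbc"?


Input: "baaccaacbc"
Scanning for longest run:
  Position 1 ('a'): new char, reset run to 1
  Position 2 ('a'): continues run of 'a', length=2
  Position 3 ('c'): new char, reset run to 1
  Position 4 ('c'): continues run of 'c', length=2
  Position 5 ('a'): new char, reset run to 1
  Position 6 ('a'): continues run of 'a', length=2
  Position 7 ('c'): new char, reset run to 1
  Position 8 ('b'): new char, reset run to 1
  Position 9 ('c'): new char, reset run to 1
Longest run: 'a' with length 2

2


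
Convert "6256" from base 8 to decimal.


Input: "6256" in base 8
Positional expansion:
  Digit '6' (value 6) x 8^3 = 3072
  Digit '2' (value 2) x 8^2 = 128
  Digit '5' (value 5) x 8^1 = 40
  Digit '6' (value 6) x 8^0 = 6
Sum = 3246

3246


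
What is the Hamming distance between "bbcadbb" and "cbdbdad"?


Comparing "bbcadbb" and "cbdbdad" position by position:
  Position 0: 'b' vs 'c' => differ
  Position 1: 'b' vs 'b' => same
  Position 2: 'c' vs 'd' => differ
  Position 3: 'a' vs 'b' => differ
  Position 4: 'd' vs 'd' => same
  Position 5: 'b' vs 'a' => differ
  Position 6: 'b' vs 'd' => differ
Total differences (Hamming distance): 5

5


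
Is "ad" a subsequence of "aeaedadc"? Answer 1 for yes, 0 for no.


Check if "ad" is a subsequence of "aeaedadc"
Greedy scan:
  Position 0 ('a'): matches sub[0] = 'a'
  Position 1 ('e'): no match needed
  Position 2 ('a'): no match needed
  Position 3 ('e'): no match needed
  Position 4 ('d'): matches sub[1] = 'd'
  Position 5 ('a'): no match needed
  Position 6 ('d'): no match needed
  Position 7 ('c'): no match needed
All 2 characters matched => is a subsequence

1


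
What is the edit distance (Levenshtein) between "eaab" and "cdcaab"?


Computing edit distance: "eaab" -> "cdcaab"
DP table:
           c    d    c    a    a    b
      0    1    2    3    4    5    6
  e   1    1    2    3    4    5    6
  a   2    2    2    3    3    4    5
  a   3    3    3    3    3    3    4
  b   4    4    4    4    4    4    3
Edit distance = dp[4][6] = 3

3


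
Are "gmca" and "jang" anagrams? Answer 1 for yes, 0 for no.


Strings: "gmca", "jang"
Sorted first:  acgm
Sorted second: agjn
Differ at position 1: 'c' vs 'g' => not anagrams

0


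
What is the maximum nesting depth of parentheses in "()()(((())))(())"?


Input: "()()(((())))(())"
Tracking depth:
  Position 0 '(': depth becomes 1
  Position 1 ')': depth becomes 0
  Position 2 '(': depth becomes 1
  Position 3 ')': depth becomes 0
  Position 4 '(': depth becomes 1
  Position 5 '(': depth becomes 2
  Position 6 '(': depth becomes 3
  Position 7 '(': depth becomes 4
  Position 8 ')': depth becomes 3
  Position 9 ')': depth becomes 2
  Position 10 ')': depth becomes 1
  Position 11 ')': depth becomes 0
  Position 12 '(': depth becomes 1
  Position 13 '(': depth becomes 2
  Position 14 ')': depth becomes 1
  Position 15 ')': depth becomes 0
Maximum depth reached: 4

4


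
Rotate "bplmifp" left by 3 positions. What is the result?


Input: "bplmifp", rotate left by 3
First 3 characters: "bpl"
Remaining characters: "mifp"
Concatenate remaining + first: "mifp" + "bpl" = "mifpbpl"

mifpbpl


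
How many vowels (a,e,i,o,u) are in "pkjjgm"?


Input: pkjjgm
Checking each character:
  'p' at position 0: consonant
  'k' at position 1: consonant
  'j' at position 2: consonant
  'j' at position 3: consonant
  'g' at position 4: consonant
  'm' at position 5: consonant
Total vowels: 0

0


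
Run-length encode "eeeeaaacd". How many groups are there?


Input: eeeeaaacd
Scanning for consecutive runs:
  Group 1: 'e' x 4 (positions 0-3)
  Group 2: 'a' x 3 (positions 4-6)
  Group 3: 'c' x 1 (positions 7-7)
  Group 4: 'd' x 1 (positions 8-8)
Total groups: 4

4


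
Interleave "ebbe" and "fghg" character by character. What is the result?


Interleaving "ebbe" and "fghg":
  Position 0: 'e' from first, 'f' from second => "ef"
  Position 1: 'b' from first, 'g' from second => "bg"
  Position 2: 'b' from first, 'h' from second => "bh"
  Position 3: 'e' from first, 'g' from second => "eg"
Result: efbgbheg

efbgbheg


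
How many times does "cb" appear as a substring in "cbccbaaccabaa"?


Searching for "cb" in "cbccbaaccabaa"
Scanning each position:
  Position 0: "cb" => MATCH
  Position 1: "bc" => no
  Position 2: "cc" => no
  Position 3: "cb" => MATCH
  Position 4: "ba" => no
  Position 5: "aa" => no
  Position 6: "ac" => no
  Position 7: "cc" => no
  Position 8: "ca" => no
  Position 9: "ab" => no
  Position 10: "ba" => no
  Position 11: "aa" => no
Total occurrences: 2

2
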